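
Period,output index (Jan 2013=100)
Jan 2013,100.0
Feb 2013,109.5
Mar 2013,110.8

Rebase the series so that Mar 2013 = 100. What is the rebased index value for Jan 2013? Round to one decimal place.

Rebased(Jan 2013) = 100.0 / 110.8 × 100 = 90.2527

90.3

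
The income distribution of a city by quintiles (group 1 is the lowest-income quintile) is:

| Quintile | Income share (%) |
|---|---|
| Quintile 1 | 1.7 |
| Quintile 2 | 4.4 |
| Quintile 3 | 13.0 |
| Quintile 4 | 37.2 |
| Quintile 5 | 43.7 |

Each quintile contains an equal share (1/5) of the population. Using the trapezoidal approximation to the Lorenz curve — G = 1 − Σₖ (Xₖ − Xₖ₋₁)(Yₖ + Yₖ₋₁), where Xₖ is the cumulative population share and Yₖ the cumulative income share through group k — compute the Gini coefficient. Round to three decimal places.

Cumulative income shares Yₖ: 0.0170, 0.0610, 0.1910, 0.5630, 1.0000
Σ (Xₖ−Xₖ₋₁)(Yₖ+Yₖ₋₁) = (1/5)(0.0170+0.0000) + (1/5)(0.0610+0.0170) + (1/5)(0.1910+0.0610) + (1/5)(0.5630+0.1910) + (1/5)(1.0000+0.5630)
  = 0.0034 + 0.0156 + 0.0504 + 0.1508 + 0.3126 = 0.5328
G = 1 − 0.5328 = 0.4672

0.467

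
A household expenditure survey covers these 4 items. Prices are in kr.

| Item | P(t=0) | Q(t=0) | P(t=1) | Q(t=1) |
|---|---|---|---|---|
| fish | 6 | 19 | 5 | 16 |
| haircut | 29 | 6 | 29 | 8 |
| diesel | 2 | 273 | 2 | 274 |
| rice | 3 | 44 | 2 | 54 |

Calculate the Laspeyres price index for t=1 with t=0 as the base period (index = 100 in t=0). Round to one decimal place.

Laspeyres price index uses base-period quantities as weights.
ΣP(t=1)·Q(t=0) = 5×19 + 29×6 + 2×273 + 2×44 = 95 + 174 + 546 + 88 = 903
ΣP(t=0)·Q(t=0) = 6×19 + 29×6 + 2×273 + 3×44 = 114 + 174 + 546 + 132 = 966
Index = 903 / 966 × 100 = 93.4783

93.5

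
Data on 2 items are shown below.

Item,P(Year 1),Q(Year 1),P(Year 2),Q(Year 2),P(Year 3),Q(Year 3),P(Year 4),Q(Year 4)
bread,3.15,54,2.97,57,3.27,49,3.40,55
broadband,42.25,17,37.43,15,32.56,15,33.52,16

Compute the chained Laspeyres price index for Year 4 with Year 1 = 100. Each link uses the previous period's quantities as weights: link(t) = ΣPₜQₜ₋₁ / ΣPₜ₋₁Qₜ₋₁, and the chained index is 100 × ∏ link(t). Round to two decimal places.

85.47

Link Year 1→Year 2:
ΣP(Year 2)Q(Year 1) = 2.97×54 + 37.43×17 = 160.38 + 636.31 = 796.69
ΣP(Year 1)Q(Year 1) = 3.15×54 + 42.25×17 = 170.1 + 718.25 = 888.35
link = 796.69/888.35 = 0.896820
Link Year 2→Year 3:
ΣP(Year 3)Q(Year 2) = 3.27×57 + 32.56×15 = 186.39 + 488.4 = 674.79
ΣP(Year 2)Q(Year 2) = 2.97×57 + 37.43×15 = 169.29 + 561.45 = 730.74
link = 674.79/730.74 = 0.923434
Link Year 3→Year 4:
ΣP(Year 4)Q(Year 3) = 3.40×49 + 33.52×15 = 166.6 + 502.8 = 669.4
ΣP(Year 3)Q(Year 3) = 3.27×49 + 32.56×15 = 160.23 + 488.4 = 648.63
link = 669.4/648.63 = 1.032021
Chained index = 100 × 0.896820 × 0.923434 × 1.032021 = 85.4672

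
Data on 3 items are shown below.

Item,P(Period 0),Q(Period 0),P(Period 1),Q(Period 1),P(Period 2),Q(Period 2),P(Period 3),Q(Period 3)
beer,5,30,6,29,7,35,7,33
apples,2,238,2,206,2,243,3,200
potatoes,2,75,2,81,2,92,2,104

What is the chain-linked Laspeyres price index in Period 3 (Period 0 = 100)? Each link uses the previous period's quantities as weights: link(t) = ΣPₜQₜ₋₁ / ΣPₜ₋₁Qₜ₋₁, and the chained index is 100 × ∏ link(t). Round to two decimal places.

Link Period 0→Period 1:
ΣP(Period 1)Q(Period 0) = 6×30 + 2×238 + 2×75 = 180 + 476 + 150 = 806
ΣP(Period 0)Q(Period 0) = 5×30 + 2×238 + 2×75 = 150 + 476 + 150 = 776
link = 806/776 = 1.038660
Link Period 1→Period 2:
ΣP(Period 2)Q(Period 1) = 7×29 + 2×206 + 2×81 = 203 + 412 + 162 = 777
ΣP(Period 1)Q(Period 1) = 6×29 + 2×206 + 2×81 = 174 + 412 + 162 = 748
link = 777/748 = 1.038770
Link Period 2→Period 3:
ΣP(Period 3)Q(Period 2) = 7×35 + 3×243 + 2×92 = 245 + 729 + 184 = 1158
ΣP(Period 2)Q(Period 2) = 7×35 + 2×243 + 2×92 = 245 + 486 + 184 = 915
link = 1158/915 = 1.265574
Chained index = 100 × 1.038660 × 1.038770 × 1.265574 = 136.5464

136.55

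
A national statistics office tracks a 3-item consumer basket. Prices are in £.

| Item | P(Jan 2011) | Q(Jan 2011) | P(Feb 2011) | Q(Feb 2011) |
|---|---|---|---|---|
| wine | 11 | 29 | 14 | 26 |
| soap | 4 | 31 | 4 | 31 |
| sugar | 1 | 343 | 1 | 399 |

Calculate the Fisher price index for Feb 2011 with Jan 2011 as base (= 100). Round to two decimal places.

Laspeyres component (base-period weights):
ΣP(Feb 2011)Q(Jan 2011) = 14×29 + 4×31 + 1×343 = 406 + 124 + 343 = 873
ΣP(Jan 2011)Q(Jan 2011) = 11×29 + 4×31 + 1×343 = 319 + 124 + 343 = 786
L = 873 / 786 × 100 = 111.0687
Paasche component (current-period weights):
ΣP(Feb 2011)Q(Feb 2011) = 14×26 + 4×31 + 1×399 = 364 + 124 + 399 = 887
ΣP(Jan 2011)Q(Feb 2011) = 11×26 + 4×31 + 1×399 = 286 + 124 + 399 = 809
P = 887 / 809 × 100 = 109.6415
Fisher = √(L × P) = √(111.0687 × 109.6415) = 110.3528

110.35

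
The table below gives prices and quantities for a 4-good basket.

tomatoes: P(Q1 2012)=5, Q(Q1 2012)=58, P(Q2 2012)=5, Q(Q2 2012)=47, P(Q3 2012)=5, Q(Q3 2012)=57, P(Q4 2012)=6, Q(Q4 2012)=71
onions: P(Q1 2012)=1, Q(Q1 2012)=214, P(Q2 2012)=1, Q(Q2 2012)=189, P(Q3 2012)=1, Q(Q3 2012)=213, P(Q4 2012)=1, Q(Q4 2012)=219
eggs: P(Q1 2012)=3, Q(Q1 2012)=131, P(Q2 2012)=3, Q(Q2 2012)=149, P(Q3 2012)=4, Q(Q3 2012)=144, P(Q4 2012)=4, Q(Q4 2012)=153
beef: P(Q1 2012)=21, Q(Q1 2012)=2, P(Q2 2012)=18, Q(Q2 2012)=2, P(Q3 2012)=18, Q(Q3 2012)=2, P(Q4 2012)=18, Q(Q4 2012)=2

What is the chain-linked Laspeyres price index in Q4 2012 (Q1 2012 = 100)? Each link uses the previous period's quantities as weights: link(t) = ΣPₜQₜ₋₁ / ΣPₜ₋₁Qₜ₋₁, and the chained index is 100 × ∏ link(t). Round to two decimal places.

121.62

Link Q1 2012→Q2 2012:
ΣP(Q2 2012)Q(Q1 2012) = 5×58 + 1×214 + 3×131 + 18×2 = 290 + 214 + 393 + 36 = 933
ΣP(Q1 2012)Q(Q1 2012) = 5×58 + 1×214 + 3×131 + 21×2 = 290 + 214 + 393 + 42 = 939
link = 933/939 = 0.993610
Link Q2 2012→Q3 2012:
ΣP(Q3 2012)Q(Q2 2012) = 5×47 + 1×189 + 4×149 + 18×2 = 235 + 189 + 596 + 36 = 1056
ΣP(Q2 2012)Q(Q2 2012) = 5×47 + 1×189 + 3×149 + 18×2 = 235 + 189 + 447 + 36 = 907
link = 1056/907 = 1.164278
Link Q3 2012→Q4 2012:
ΣP(Q4 2012)Q(Q3 2012) = 6×57 + 1×213 + 4×144 + 18×2 = 342 + 213 + 576 + 36 = 1167
ΣP(Q3 2012)Q(Q3 2012) = 5×57 + 1×213 + 4×144 + 18×2 = 285 + 213 + 576 + 36 = 1110
link = 1167/1110 = 1.051351
Chained index = 100 × 0.993610 × 1.164278 × 1.051351 = 121.6244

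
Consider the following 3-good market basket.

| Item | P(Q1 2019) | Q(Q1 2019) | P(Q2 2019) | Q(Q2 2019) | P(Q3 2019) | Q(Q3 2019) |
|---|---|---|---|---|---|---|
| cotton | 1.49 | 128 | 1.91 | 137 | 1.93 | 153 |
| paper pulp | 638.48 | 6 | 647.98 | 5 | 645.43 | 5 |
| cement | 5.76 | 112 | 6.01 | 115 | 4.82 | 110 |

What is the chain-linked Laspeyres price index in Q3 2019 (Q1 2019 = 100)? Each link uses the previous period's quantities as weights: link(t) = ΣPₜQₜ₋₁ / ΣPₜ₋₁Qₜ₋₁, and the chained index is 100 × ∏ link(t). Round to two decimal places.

99.37

Link Q1 2019→Q2 2019:
ΣP(Q2 2019)Q(Q1 2019) = 1.91×128 + 647.98×6 + 6.01×112 = 244.48 + 3887.88 + 673.12 = 4805.48
ΣP(Q1 2019)Q(Q1 2019) = 1.49×128 + 638.48×6 + 5.76×112 = 190.72 + 3830.88 + 645.12 = 4666.72
link = 4805.48/4666.72 = 1.029734
Link Q2 2019→Q3 2019:
ΣP(Q3 2019)Q(Q2 2019) = 1.93×137 + 645.43×5 + 4.82×115 = 264.41 + 3227.15 + 554.3 = 4045.86
ΣP(Q2 2019)Q(Q2 2019) = 1.91×137 + 647.98×5 + 6.01×115 = 261.67 + 3239.9 + 691.15 = 4192.72
link = 4045.86/4192.72 = 0.964973
Chained index = 100 × 1.029734 × 0.964973 = 99.3665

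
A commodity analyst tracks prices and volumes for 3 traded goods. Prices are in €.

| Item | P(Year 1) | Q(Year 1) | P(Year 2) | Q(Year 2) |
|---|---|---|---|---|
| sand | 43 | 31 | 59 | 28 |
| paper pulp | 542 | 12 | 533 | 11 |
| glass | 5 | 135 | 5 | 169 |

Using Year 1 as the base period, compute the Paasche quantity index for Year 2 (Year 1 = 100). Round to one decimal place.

93.9

Paasche quantity index uses current-period prices as weights.
ΣP(Year 2)·Q(Year 2) = 59×28 + 533×11 + 5×169 = 1652 + 5863 + 845 = 8360
ΣP(Year 2)·Q(Year 1) = 59×31 + 533×12 + 5×135 = 1829 + 6396 + 675 = 8900
Index = 8360 / 8900 × 100 = 93.9326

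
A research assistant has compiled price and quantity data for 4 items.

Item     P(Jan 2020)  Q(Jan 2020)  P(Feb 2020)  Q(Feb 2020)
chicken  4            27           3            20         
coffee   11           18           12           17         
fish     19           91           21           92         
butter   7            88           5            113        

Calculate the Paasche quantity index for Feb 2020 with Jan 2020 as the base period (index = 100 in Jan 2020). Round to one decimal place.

104.3

Paasche quantity index uses current-period prices as weights.
ΣP(Feb 2020)·Q(Feb 2020) = 3×20 + 12×17 + 21×92 + 5×113 = 60 + 204 + 1932 + 565 = 2761
ΣP(Feb 2020)·Q(Jan 2020) = 3×27 + 12×18 + 21×91 + 5×88 = 81 + 216 + 1911 + 440 = 2648
Index = 2761 / 2648 × 100 = 104.2674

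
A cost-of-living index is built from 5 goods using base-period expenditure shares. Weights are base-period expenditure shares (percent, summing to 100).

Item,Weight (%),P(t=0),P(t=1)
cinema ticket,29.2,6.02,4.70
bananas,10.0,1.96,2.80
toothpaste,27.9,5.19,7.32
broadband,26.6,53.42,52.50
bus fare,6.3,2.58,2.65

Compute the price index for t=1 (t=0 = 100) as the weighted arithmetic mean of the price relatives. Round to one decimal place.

cinema ticket: 29.2 × (4.70/6.02) = 29.2 × 0.780731 = 22.7973
bananas: 10.0 × (2.80/1.96) = 10.0 × 1.428571 = 14.2857
toothpaste: 27.9 × (7.32/5.19) = 27.9 × 1.410405 = 39.3503
broadband: 26.6 × (52.50/53.42) = 26.6 × 0.982778 = 26.1419
bus fare: 6.3 × (2.65/2.58) = 6.3 × 1.027132 = 6.4709
Index = Σ wᵢ·(p₁ᵢ/p₀ᵢ) = 22.7973 + 14.2857 + 39.3503 + 26.1419 + 6.4709 = 109.0462

109.0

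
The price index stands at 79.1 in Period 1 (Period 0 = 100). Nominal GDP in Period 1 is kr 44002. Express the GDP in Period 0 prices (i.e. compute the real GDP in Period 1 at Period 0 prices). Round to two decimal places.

55628.32

Real = Nominal ÷ (Index/100) = 44002 ÷ (79.1/100)
     = 44002 ÷ 0.791 = 55628.3186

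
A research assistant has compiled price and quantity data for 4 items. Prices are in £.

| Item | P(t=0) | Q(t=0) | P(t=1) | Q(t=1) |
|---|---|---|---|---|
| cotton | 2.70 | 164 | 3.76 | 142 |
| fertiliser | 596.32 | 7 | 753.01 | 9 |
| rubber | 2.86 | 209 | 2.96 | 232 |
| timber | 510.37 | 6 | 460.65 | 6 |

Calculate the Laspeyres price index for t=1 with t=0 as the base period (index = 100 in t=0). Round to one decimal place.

Laspeyres price index uses base-period quantities as weights.
ΣP(t=1)·Q(t=0) = 3.76×164 + 753.01×7 + 2.96×209 + 460.65×6 = 616.64 + 5271.07 + 618.64 + 2763.9 = 9270.25
ΣP(t=0)·Q(t=0) = 2.70×164 + 596.32×7 + 2.86×209 + 510.37×6 = 442.8 + 4174.24 + 597.74 + 3062.22 = 8277
Index = 9270.25 / 8277 × 100 = 112.0001

112.0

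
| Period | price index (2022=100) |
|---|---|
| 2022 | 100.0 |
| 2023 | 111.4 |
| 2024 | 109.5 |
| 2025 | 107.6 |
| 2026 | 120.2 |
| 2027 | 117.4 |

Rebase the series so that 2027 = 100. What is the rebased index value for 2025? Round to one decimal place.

Rebased(2025) = 107.6 / 117.4 × 100 = 91.6525

91.7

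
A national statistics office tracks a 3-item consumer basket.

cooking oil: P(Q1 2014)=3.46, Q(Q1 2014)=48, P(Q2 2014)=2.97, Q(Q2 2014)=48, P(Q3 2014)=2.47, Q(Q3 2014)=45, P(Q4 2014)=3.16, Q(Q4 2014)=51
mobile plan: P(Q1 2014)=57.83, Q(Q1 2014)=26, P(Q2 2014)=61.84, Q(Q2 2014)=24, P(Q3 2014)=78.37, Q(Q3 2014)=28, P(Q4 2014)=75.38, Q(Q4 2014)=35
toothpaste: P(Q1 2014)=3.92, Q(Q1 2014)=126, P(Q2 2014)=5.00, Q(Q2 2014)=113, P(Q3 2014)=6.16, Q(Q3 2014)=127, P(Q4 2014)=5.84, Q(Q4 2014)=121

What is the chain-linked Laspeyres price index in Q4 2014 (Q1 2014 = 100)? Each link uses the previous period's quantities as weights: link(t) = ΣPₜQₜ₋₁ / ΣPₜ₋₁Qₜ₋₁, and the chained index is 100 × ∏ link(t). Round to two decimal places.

Link Q1 2014→Q2 2014:
ΣP(Q2 2014)Q(Q1 2014) = 2.97×48 + 61.84×26 + 5.00×126 = 142.56 + 1607.84 + 630 = 2380.4
ΣP(Q1 2014)Q(Q1 2014) = 3.46×48 + 57.83×26 + 3.92×126 = 166.08 + 1503.58 + 493.92 = 2163.58
link = 2380.4/2163.58 = 1.100214
Link Q2 2014→Q3 2014:
ΣP(Q3 2014)Q(Q2 2014) = 2.47×48 + 78.37×24 + 6.16×113 = 118.56 + 1880.88 + 696.08 = 2695.52
ΣP(Q2 2014)Q(Q2 2014) = 2.97×48 + 61.84×24 + 5.00×113 = 142.56 + 1484.16 + 565 = 2191.72
link = 2695.52/2191.72 = 1.229865
Link Q3 2014→Q4 2014:
ΣP(Q4 2014)Q(Q3 2014) = 3.16×45 + 75.38×28 + 5.84×127 = 142.2 + 2110.64 + 741.68 = 2994.52
ΣP(Q3 2014)Q(Q3 2014) = 2.47×45 + 78.37×28 + 6.16×127 = 111.15 + 2194.36 + 782.32 = 3087.83
link = 2994.52/3087.83 = 0.969781
Chained index = 100 × 1.100214 × 1.229865 × 0.969781 = 131.2225

131.22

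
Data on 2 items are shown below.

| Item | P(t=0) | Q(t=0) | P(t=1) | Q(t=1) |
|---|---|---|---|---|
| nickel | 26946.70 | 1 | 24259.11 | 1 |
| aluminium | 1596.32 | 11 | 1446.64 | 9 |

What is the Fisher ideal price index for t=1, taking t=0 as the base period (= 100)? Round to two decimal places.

Laspeyres component (base-period weights):
ΣP(t=1)Q(t=0) = 24259.11×1 + 1446.64×11 = 24259.11 + 15913.04 = 40172.15
ΣP(t=0)Q(t=0) = 26946.70×1 + 1596.32×11 = 26946.7 + 17559.52 = 44506.22
L = 40172.15 / 44506.22 × 100 = 90.2619
Paasche component (current-period weights):
ΣP(t=1)Q(t=1) = 24259.11×1 + 1446.64×9 = 24259.11 + 13019.76 = 37278.87
ΣP(t=0)Q(t=1) = 26946.70×1 + 1596.32×9 = 26946.7 + 14366.88 = 41313.58
P = 37278.87 / 41313.58 × 100 = 90.2339
Fisher = √(L × P) = √(90.2619 × 90.2339) = 90.2479

90.25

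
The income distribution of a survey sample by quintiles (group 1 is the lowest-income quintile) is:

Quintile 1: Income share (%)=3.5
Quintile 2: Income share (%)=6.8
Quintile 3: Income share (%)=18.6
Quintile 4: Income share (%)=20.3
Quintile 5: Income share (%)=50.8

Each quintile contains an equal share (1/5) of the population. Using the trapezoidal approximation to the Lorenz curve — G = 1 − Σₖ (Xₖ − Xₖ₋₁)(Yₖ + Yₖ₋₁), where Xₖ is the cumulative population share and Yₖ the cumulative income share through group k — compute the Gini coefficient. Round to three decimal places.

Cumulative income shares Yₖ: 0.0350, 0.1030, 0.2890, 0.4920, 1.0000
Σ (Xₖ−Xₖ₋₁)(Yₖ+Yₖ₋₁) = (1/5)(0.0350+0.0000) + (1/5)(0.1030+0.0350) + (1/5)(0.2890+0.1030) + (1/5)(0.4920+0.2890) + (1/5)(1.0000+0.4920)
  = 0.0070 + 0.0276 + 0.0784 + 0.1562 + 0.2984 = 0.5676
G = 1 − 0.5676 = 0.4324

0.432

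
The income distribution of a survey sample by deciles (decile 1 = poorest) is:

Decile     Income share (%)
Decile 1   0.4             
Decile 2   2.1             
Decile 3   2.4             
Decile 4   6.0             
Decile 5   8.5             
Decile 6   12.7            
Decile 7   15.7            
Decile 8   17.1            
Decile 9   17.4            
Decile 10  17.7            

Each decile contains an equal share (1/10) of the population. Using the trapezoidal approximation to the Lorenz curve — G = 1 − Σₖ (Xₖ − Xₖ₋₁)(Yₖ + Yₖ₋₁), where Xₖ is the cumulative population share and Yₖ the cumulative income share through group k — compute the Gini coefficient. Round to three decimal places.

0.370

Cumulative income shares Yₖ: 0.0040, 0.0250, 0.0490, 0.1090, 0.1940, 0.3210, 0.4780, 0.6490, 0.8230, 1.0000
Σ (Xₖ−Xₖ₋₁)(Yₖ+Yₖ₋₁) = (1/10)(0.0040+0.0000) + (1/10)(0.0250+0.0040) + (1/10)(0.0490+0.0250) + (1/10)(0.1090+0.0490) + (1/10)(0.1940+0.1090) + (1/10)(0.3210+0.1940) + (1/10)(0.4780+0.3210) + (1/10)(0.6490+0.4780) + (1/10)(0.8230+0.6490) + (1/10)(1.0000+0.8230)
  = 0.0004 + 0.0029 + 0.0074 + 0.0158 + 0.0303 + 0.0515 + 0.0799 + 0.1127 + 0.1472 + 0.1823 = 0.6304
G = 1 − 0.6304 = 0.3696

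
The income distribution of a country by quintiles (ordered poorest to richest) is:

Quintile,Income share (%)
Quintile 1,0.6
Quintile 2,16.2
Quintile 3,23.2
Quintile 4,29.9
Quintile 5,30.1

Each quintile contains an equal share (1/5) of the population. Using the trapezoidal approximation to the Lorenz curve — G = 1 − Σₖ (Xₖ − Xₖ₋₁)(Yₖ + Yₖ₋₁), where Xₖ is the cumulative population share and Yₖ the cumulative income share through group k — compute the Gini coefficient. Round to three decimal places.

Cumulative income shares Yₖ: 0.0060, 0.1680, 0.4000, 0.6990, 1.0000
Σ (Xₖ−Xₖ₋₁)(Yₖ+Yₖ₋₁) = (1/5)(0.0060+0.0000) + (1/5)(0.1680+0.0060) + (1/5)(0.4000+0.1680) + (1/5)(0.6990+0.4000) + (1/5)(1.0000+0.6990)
  = 0.0012 + 0.0348 + 0.1136 + 0.2198 + 0.3398 = 0.7092
G = 1 − 0.7092 = 0.2908

0.291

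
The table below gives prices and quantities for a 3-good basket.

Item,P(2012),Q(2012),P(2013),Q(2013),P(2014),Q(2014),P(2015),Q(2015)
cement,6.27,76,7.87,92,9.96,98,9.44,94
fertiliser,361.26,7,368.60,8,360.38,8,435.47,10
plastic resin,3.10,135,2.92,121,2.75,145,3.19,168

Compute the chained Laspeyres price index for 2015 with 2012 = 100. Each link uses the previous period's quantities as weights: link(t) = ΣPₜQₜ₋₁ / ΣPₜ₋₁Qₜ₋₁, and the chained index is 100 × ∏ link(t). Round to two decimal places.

122.52

Link 2012→2013:
ΣP(2013)Q(2012) = 7.87×76 + 368.60×7 + 2.92×135 = 598.12 + 2580.2 + 394.2 = 3572.52
ΣP(2012)Q(2012) = 6.27×76 + 361.26×7 + 3.10×135 = 476.52 + 2528.82 + 418.5 = 3423.84
link = 3572.52/3423.84 = 1.043425
Link 2013→2014:
ΣP(2014)Q(2013) = 9.96×92 + 360.38×8 + 2.75×121 = 916.32 + 2883.04 + 332.75 = 4132.11
ΣP(2013)Q(2013) = 7.87×92 + 368.60×8 + 2.92×121 = 724.04 + 2948.8 + 353.32 = 4026.16
link = 4132.11/4026.16 = 1.026315
Link 2014→2015:
ΣP(2015)Q(2014) = 9.44×98 + 435.47×8 + 3.19×145 = 925.12 + 3483.76 + 462.55 = 4871.43
ΣP(2014)Q(2014) = 9.96×98 + 360.38×8 + 2.75×145 = 976.08 + 2883.04 + 398.75 = 4257.87
link = 4871.43/4257.87 = 1.144100
Chained index = 100 × 1.043425 × 1.026315 × 1.144100 = 122.5198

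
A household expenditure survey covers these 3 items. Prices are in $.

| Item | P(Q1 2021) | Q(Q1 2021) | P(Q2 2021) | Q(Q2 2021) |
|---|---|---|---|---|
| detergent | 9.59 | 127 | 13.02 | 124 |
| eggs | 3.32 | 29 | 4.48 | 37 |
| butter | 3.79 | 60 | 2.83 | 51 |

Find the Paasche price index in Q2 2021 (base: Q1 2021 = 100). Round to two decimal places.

127.85

Paasche price index uses current-period quantities as weights.
ΣP(Q2 2021)·Q(Q2 2021) = 13.02×124 + 4.48×37 + 2.83×51 = 1614.48 + 165.76 + 144.33 = 1924.57
ΣP(Q1 2021)·Q(Q2 2021) = 9.59×124 + 3.32×37 + 3.79×51 = 1189.16 + 122.84 + 193.29 = 1505.29
Index = 1924.57 / 1505.29 × 100 = 127.8538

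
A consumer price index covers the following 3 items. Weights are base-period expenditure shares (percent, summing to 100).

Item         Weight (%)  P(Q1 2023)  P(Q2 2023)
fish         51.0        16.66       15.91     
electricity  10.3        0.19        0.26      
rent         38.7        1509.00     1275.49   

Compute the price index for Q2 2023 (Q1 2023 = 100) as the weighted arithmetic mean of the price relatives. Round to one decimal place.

fish: 51.0 × (15.91/16.66) = 51.0 × 0.954982 = 48.7041
electricity: 10.3 × (0.26/0.19) = 10.3 × 1.368421 = 14.0947
rent: 38.7 × (1275.49/1509.00) = 38.7 × 0.845255 = 32.7114
Index = Σ wᵢ·(p₁ᵢ/p₀ᵢ) = 48.7041 + 14.0947 + 32.7114 = 95.5102

95.5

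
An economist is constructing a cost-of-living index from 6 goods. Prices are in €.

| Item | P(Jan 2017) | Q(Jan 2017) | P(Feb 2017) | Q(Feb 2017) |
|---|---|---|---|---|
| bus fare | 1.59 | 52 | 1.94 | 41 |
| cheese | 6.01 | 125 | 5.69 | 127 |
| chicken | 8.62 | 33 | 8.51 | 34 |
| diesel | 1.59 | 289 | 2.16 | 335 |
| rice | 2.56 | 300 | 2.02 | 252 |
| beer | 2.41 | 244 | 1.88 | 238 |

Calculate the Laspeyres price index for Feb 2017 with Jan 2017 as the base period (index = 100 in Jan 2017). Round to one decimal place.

94.8

Laspeyres price index uses base-period quantities as weights.
ΣP(Feb 2017)·Q(Jan 2017) = 1.94×52 + 5.69×125 + 8.51×33 + 2.16×289 + 2.02×300 + 1.88×244 = 100.88 + 711.25 + 280.83 + 624.24 + 606 + 458.72 = 2781.92
ΣP(Jan 2017)·Q(Jan 2017) = 1.59×52 + 6.01×125 + 8.62×33 + 1.59×289 + 2.56×300 + 2.41×244 = 82.68 + 751.25 + 284.46 + 459.51 + 768 + 588.04 = 2933.94
Index = 2781.92 / 2933.94 × 100 = 94.8186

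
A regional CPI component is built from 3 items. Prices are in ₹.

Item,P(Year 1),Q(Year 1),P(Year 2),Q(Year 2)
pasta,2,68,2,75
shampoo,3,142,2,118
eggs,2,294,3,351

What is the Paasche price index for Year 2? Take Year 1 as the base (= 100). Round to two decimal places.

119.32

Paasche price index uses current-period quantities as weights.
ΣP(Year 2)·Q(Year 2) = 2×75 + 2×118 + 3×351 = 150 + 236 + 1053 = 1439
ΣP(Year 1)·Q(Year 2) = 2×75 + 3×118 + 2×351 = 150 + 354 + 702 = 1206
Index = 1439 / 1206 × 100 = 119.3201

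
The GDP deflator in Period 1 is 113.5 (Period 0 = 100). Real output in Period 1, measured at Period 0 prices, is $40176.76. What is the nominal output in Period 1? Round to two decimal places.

45600.62

Nominal = Real × (Index/100) = 40176.76 × (113.5/100)
        = 40176.76 × 1.135 = 45600.6226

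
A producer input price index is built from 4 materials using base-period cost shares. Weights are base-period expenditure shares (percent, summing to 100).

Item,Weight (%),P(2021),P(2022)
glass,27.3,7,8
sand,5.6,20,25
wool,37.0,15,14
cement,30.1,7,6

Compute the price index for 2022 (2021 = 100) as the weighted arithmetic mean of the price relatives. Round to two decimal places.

glass: 27.3 × (8/7) = 27.3 × 1.142857 = 31.2000
sand: 5.6 × (25/20) = 5.6 × 1.250000 = 7.0000
wool: 37.0 × (14/15) = 37.0 × 0.933333 = 34.5333
cement: 30.1 × (6/7) = 30.1 × 0.857143 = 25.8000
Index = Σ wᵢ·(p₁ᵢ/p₀ᵢ) = 31.2000 + 7.0000 + 34.5333 + 25.8000 = 98.5333

98.53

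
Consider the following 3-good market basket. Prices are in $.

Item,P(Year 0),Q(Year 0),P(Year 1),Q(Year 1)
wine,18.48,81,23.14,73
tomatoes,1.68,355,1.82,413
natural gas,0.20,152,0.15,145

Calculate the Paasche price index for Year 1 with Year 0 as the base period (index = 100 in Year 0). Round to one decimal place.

118.9

Paasche price index uses current-period quantities as weights.
ΣP(Year 1)·Q(Year 1) = 23.14×73 + 1.82×413 + 0.15×145 = 1689.22 + 751.66 + 21.75 = 2462.63
ΣP(Year 0)·Q(Year 1) = 18.48×73 + 1.68×413 + 0.20×145 = 1349.04 + 693.84 + 29 = 2071.88
Index = 2462.63 / 2071.88 × 100 = 118.8597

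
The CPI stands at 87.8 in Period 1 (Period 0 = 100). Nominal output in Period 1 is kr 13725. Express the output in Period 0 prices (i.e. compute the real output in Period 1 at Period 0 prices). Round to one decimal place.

Real = Nominal ÷ (Index/100) = 13725 ÷ (87.8/100)
     = 13725 ÷ 0.878 = 15632.1185

15632.1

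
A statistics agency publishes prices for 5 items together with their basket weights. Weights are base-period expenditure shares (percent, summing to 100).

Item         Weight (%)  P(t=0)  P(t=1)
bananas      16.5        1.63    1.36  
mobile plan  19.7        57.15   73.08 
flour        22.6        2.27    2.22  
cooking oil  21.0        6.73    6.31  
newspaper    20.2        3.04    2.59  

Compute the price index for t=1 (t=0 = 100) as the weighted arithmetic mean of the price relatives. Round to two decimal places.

bananas: 16.5 × (1.36/1.63) = 16.5 × 0.834356 = 13.7669
mobile plan: 19.7 × (73.08/57.15) = 19.7 × 1.278740 = 25.1912
flour: 22.6 × (2.22/2.27) = 22.6 × 0.977974 = 22.1022
cooking oil: 21.0 × (6.31/6.73) = 21.0 × 0.937593 = 19.6895
newspaper: 20.2 × (2.59/3.04) = 20.2 × 0.851974 = 17.2099
Index = Σ wᵢ·(p₁ᵢ/p₀ᵢ) = 13.7669 + 25.1912 + 22.1022 + 19.6895 + 17.2099 = 97.9596

97.96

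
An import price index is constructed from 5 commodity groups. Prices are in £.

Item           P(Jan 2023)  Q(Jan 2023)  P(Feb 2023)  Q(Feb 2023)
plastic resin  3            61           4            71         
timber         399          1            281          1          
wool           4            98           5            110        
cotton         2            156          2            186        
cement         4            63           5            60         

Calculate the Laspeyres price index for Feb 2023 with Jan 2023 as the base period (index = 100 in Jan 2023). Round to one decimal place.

Laspeyres price index uses base-period quantities as weights.
ΣP(Feb 2023)·Q(Jan 2023) = 4×61 + 281×1 + 5×98 + 2×156 + 5×63 = 244 + 281 + 490 + 312 + 315 = 1642
ΣP(Jan 2023)·Q(Jan 2023) = 3×61 + 399×1 + 4×98 + 2×156 + 4×63 = 183 + 399 + 392 + 312 + 252 = 1538
Index = 1642 / 1538 × 100 = 106.7620

106.8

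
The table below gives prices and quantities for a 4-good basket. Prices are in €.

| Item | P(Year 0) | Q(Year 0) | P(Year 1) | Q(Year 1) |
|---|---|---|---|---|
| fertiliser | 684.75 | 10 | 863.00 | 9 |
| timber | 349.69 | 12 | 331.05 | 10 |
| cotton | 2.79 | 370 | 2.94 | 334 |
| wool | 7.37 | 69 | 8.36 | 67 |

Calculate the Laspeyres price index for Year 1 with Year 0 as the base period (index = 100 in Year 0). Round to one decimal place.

Laspeyres price index uses base-period quantities as weights.
ΣP(Year 1)·Q(Year 0) = 863.00×10 + 331.05×12 + 2.94×370 + 8.36×69 = 8630 + 3972.6 + 1087.8 + 576.84 = 14267.24
ΣP(Year 0)·Q(Year 0) = 684.75×10 + 349.69×12 + 2.79×370 + 7.37×69 = 6847.5 + 4196.28 + 1032.3 + 508.53 = 12584.61
Index = 14267.24 / 12584.61 × 100 = 113.3705

113.4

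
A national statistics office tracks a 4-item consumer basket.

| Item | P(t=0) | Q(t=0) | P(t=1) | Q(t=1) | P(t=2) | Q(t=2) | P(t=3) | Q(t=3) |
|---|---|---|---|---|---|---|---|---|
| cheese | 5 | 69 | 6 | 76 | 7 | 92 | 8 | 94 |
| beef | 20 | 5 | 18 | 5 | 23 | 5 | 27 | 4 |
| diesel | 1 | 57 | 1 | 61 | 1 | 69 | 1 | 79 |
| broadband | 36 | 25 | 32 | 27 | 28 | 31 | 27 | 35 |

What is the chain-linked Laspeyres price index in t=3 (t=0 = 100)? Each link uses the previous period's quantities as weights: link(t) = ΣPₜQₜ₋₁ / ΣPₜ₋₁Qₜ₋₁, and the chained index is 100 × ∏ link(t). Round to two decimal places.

Link t=0→t=1:
ΣP(t=1)Q(t=0) = 6×69 + 18×5 + 1×57 + 32×25 = 414 + 90 + 57 + 800 = 1361
ΣP(t=0)Q(t=0) = 5×69 + 20×5 + 1×57 + 36×25 = 345 + 100 + 57 + 900 = 1402
link = 1361/1402 = 0.970756
Link t=1→t=2:
ΣP(t=2)Q(t=1) = 7×76 + 23×5 + 1×61 + 28×27 = 532 + 115 + 61 + 756 = 1464
ΣP(t=1)Q(t=1) = 6×76 + 18×5 + 1×61 + 32×27 = 456 + 90 + 61 + 864 = 1471
link = 1464/1471 = 0.995241
Link t=2→t=3:
ΣP(t=3)Q(t=2) = 8×92 + 27×5 + 1×69 + 27×31 = 736 + 135 + 69 + 837 = 1777
ΣP(t=2)Q(t=2) = 7×92 + 23×5 + 1×69 + 28×31 = 644 + 115 + 69 + 868 = 1696
link = 1777/1696 = 1.047759
Chained index = 100 × 0.970756 × 0.995241 × 1.047759 = 101.2279

101.23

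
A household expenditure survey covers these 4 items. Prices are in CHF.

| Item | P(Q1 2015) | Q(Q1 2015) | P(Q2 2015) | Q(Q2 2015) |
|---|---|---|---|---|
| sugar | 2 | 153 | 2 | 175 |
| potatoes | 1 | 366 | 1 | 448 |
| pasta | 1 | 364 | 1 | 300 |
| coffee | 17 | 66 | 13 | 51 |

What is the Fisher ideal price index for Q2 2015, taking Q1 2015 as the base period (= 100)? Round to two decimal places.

Laspeyres component (base-period weights):
ΣP(Q2 2015)Q(Q1 2015) = 2×153 + 1×366 + 1×364 + 13×66 = 306 + 366 + 364 + 858 = 1894
ΣP(Q1 2015)Q(Q1 2015) = 2×153 + 1×366 + 1×364 + 17×66 = 306 + 366 + 364 + 1122 = 2158
L = 1894 / 2158 × 100 = 87.7665
Paasche component (current-period weights):
ΣP(Q2 2015)Q(Q2 2015) = 2×175 + 1×448 + 1×300 + 13×51 = 350 + 448 + 300 + 663 = 1761
ΣP(Q1 2015)Q(Q2 2015) = 2×175 + 1×448 + 1×300 + 17×51 = 350 + 448 + 300 + 867 = 1965
P = 1761 / 1965 × 100 = 89.6183
Fisher = √(L × P) = √(87.7665 × 89.6183) = 88.6876

88.69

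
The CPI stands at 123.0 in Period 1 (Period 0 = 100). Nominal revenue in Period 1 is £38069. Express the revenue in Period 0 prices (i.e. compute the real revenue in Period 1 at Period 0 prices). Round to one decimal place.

30950.4

Real = Nominal ÷ (Index/100) = 38069 ÷ (123.0/100)
     = 38069 ÷ 1.230 = 30950.4065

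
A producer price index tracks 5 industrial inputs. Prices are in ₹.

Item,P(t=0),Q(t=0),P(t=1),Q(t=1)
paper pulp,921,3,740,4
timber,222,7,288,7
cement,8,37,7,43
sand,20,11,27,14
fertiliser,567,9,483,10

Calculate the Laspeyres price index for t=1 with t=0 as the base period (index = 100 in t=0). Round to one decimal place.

Laspeyres price index uses base-period quantities as weights.
ΣP(t=1)·Q(t=0) = 740×3 + 288×7 + 7×37 + 27×11 + 483×9 = 2220 + 2016 + 259 + 297 + 4347 = 9139
ΣP(t=0)·Q(t=0) = 921×3 + 222×7 + 8×37 + 20×11 + 567×9 = 2763 + 1554 + 296 + 220 + 5103 = 9936
Index = 9139 / 9936 × 100 = 91.9787

92.0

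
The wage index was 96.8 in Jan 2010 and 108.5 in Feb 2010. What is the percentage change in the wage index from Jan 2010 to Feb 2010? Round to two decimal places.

12.09%

Change = (108.5 − 96.8) / 96.8 × 100
       = 11.7 / 96.8 × 100 = 12.0868%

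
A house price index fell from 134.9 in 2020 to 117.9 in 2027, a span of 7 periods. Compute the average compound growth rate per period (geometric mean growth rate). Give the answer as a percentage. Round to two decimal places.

-1.91%

Growth factor = (117.9/134.9)^(1/7) = (0.873981)^(1/7) = 0.980942
Growth rate = 0.980942 − 1 = -0.019058 = -1.9058%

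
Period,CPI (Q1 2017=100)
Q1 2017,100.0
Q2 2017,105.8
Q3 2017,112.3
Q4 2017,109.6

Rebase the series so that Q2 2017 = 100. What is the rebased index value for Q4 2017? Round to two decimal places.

103.59

Rebased(Q4 2017) = 109.6 / 105.8 × 100 = 103.5917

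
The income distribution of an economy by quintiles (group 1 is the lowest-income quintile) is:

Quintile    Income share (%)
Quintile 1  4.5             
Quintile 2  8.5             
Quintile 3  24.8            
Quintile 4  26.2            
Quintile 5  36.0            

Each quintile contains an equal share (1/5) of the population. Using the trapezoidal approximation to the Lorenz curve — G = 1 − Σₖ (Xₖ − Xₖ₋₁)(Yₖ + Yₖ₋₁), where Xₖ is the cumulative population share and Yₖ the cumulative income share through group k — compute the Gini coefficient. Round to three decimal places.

Cumulative income shares Yₖ: 0.0450, 0.1300, 0.3780, 0.6400, 1.0000
Σ (Xₖ−Xₖ₋₁)(Yₖ+Yₖ₋₁) = (1/5)(0.0450+0.0000) + (1/5)(0.1300+0.0450) + (1/5)(0.3780+0.1300) + (1/5)(0.6400+0.3780) + (1/5)(1.0000+0.6400)
  = 0.0090 + 0.0350 + 0.1016 + 0.2036 + 0.3280 = 0.6772
G = 1 − 0.6772 = 0.3228

0.323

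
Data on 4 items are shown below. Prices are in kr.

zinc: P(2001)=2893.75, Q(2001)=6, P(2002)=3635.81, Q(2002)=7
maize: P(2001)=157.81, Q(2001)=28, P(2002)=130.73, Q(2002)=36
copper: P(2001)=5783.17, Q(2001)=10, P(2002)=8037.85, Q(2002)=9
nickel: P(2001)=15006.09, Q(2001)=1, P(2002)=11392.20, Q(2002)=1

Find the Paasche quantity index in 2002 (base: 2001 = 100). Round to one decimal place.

Paasche quantity index uses current-period prices as weights.
ΣP(2002)·Q(2002) = 3635.81×7 + 130.73×36 + 8037.85×9 + 11392.20×1 = 25450.67 + 4706.28 + 72340.65 + 11392.2 = 113889.8
ΣP(2002)·Q(2001) = 3635.81×6 + 130.73×28 + 8037.85×10 + 11392.20×1 = 21814.86 + 3660.44 + 80378.5 + 11392.2 = 117246
Index = 113889.8 / 117246 × 100 = 97.1375

97.1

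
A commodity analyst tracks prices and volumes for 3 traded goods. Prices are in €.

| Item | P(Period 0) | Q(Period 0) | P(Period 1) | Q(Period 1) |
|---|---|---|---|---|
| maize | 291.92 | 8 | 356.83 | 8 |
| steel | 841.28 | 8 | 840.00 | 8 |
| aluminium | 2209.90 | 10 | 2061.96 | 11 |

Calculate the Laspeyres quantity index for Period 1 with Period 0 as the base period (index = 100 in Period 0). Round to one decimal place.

107.1

Laspeyres quantity index uses base-period prices as weights.
ΣP(Period 0)·Q(Period 1) = 291.92×8 + 841.28×8 + 2209.90×11 = 2335.36 + 6730.24 + 24308.9 = 33374.5
ΣP(Period 0)·Q(Period 0) = 291.92×8 + 841.28×8 + 2209.90×10 = 2335.36 + 6730.24 + 22099 = 31164.6
Index = 33374.5 / 31164.6 × 100 = 107.0911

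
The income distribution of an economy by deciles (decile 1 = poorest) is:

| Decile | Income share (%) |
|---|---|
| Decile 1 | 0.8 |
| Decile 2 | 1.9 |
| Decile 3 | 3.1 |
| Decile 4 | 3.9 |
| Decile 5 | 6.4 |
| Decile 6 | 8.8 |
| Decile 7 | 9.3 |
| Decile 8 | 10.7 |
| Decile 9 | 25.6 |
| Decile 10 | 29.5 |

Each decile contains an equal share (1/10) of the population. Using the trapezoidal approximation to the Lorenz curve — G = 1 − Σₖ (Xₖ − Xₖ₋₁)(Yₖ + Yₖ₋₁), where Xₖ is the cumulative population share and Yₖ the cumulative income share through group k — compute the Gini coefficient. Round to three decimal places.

0.481

Cumulative income shares Yₖ: 0.0080, 0.0270, 0.0580, 0.0970, 0.1610, 0.2490, 0.3420, 0.4490, 0.7050, 1.0000
Σ (Xₖ−Xₖ₋₁)(Yₖ+Yₖ₋₁) = (1/10)(0.0080+0.0000) + (1/10)(0.0270+0.0080) + (1/10)(0.0580+0.0270) + (1/10)(0.0970+0.0580) + (1/10)(0.1610+0.0970) + (1/10)(0.2490+0.1610) + (1/10)(0.3420+0.2490) + (1/10)(0.4490+0.3420) + (1/10)(0.7050+0.4490) + (1/10)(1.0000+0.7050)
  = 0.0008 + 0.0035 + 0.0085 + 0.0155 + 0.0258 + 0.0410 + 0.0591 + 0.0791 + 0.1154 + 0.1705 = 0.5192
G = 1 − 0.5192 = 0.4808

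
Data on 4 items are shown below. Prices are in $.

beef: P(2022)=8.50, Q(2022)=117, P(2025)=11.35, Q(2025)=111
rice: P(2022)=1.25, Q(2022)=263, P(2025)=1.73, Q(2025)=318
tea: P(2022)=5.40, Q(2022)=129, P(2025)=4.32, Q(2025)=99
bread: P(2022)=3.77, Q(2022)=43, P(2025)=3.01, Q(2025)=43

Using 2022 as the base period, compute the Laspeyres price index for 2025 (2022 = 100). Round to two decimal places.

Laspeyres price index uses base-period quantities as weights.
ΣP(2025)·Q(2022) = 11.35×117 + 1.73×263 + 4.32×129 + 3.01×43 = 1327.95 + 454.99 + 557.28 + 129.43 = 2469.65
ΣP(2022)·Q(2022) = 8.50×117 + 1.25×263 + 5.40×129 + 3.77×43 = 994.5 + 328.75 + 696.6 + 162.11 = 2181.96
Index = 2469.65 / 2181.96 × 100 = 113.1849

113.18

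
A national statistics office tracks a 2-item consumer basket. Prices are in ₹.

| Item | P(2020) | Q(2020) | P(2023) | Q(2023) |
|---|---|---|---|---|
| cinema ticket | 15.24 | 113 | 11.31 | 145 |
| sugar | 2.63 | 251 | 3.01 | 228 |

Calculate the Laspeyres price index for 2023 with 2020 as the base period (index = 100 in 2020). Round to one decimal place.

Laspeyres price index uses base-period quantities as weights.
ΣP(2023)·Q(2020) = 11.31×113 + 3.01×251 = 1278.03 + 755.51 = 2033.54
ΣP(2020)·Q(2020) = 15.24×113 + 2.63×251 = 1722.12 + 660.13 = 2382.25
Index = 2033.54 / 2382.25 × 100 = 85.3622

85.4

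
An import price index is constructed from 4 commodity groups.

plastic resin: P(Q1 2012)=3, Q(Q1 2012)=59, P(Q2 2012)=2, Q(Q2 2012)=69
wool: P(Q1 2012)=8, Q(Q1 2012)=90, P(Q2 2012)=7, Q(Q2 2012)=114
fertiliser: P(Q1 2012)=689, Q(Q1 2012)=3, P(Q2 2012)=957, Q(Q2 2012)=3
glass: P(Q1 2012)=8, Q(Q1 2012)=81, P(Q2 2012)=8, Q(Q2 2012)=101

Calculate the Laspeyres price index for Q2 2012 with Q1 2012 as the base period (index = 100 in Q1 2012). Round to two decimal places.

Laspeyres price index uses base-period quantities as weights.
ΣP(Q2 2012)·Q(Q1 2012) = 2×59 + 7×90 + 957×3 + 8×81 = 118 + 630 + 2871 + 648 = 4267
ΣP(Q1 2012)·Q(Q1 2012) = 3×59 + 8×90 + 689×3 + 8×81 = 177 + 720 + 2067 + 648 = 3612
Index = 4267 / 3612 × 100 = 118.1340

118.13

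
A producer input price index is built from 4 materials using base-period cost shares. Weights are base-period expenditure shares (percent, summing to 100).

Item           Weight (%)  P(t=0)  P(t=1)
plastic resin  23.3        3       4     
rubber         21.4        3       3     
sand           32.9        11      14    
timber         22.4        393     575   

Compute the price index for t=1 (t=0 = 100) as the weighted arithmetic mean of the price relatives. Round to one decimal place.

plastic resin: 23.3 × (4/3) = 23.3 × 1.333333 = 31.0667
rubber: 21.4 × (3/3) = 21.4 × 1.000000 = 21.4000
sand: 32.9 × (14/11) = 32.9 × 1.272727 = 41.8727
timber: 22.4 × (575/393) = 22.4 × 1.463104 = 32.7735
Index = Σ wᵢ·(p₁ᵢ/p₀ᵢ) = 31.0667 + 21.4000 + 41.8727 + 32.7735 = 127.1129

127.1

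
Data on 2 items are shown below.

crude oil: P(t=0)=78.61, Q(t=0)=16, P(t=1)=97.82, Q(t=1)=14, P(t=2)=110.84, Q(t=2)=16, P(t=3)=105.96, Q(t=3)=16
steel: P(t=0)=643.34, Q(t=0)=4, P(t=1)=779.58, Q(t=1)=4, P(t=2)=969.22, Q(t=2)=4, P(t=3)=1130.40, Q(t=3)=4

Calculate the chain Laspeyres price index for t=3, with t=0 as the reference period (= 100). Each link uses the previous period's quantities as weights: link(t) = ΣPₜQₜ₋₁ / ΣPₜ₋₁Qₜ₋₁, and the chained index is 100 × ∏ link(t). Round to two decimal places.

Link t=0→t=1:
ΣP(t=1)Q(t=0) = 97.82×16 + 779.58×4 = 1565.12 + 3118.32 = 4683.44
ΣP(t=0)Q(t=0) = 78.61×16 + 643.34×4 = 1257.76 + 2573.36 = 3831.12
link = 4683.44/3831.12 = 1.222473
Link t=1→t=2:
ΣP(t=2)Q(t=1) = 110.84×14 + 969.22×4 = 1551.76 + 3876.88 = 5428.64
ΣP(t=1)Q(t=1) = 97.82×14 + 779.58×4 = 1369.48 + 3118.32 = 4487.8
link = 5428.64/4487.8 = 1.209644
Link t=2→t=3:
ΣP(t=3)Q(t=2) = 105.96×16 + 1130.40×4 = 1695.36 + 4521.6 = 6216.96
ΣP(t=2)Q(t=2) = 110.84×16 + 969.22×4 = 1773.44 + 3876.88 = 5650.32
link = 6216.96/5650.32 = 1.100285
Chained index = 100 × 1.222473 × 1.209644 × 1.100285 = 162.7053

162.71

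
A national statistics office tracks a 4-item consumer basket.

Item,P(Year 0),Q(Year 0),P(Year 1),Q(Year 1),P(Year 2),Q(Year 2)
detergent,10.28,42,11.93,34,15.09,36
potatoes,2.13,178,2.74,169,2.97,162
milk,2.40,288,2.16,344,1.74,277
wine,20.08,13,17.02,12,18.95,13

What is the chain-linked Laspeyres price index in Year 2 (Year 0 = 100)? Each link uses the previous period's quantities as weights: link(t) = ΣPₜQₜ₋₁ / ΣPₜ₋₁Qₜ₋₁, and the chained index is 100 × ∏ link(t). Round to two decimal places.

Link Year 0→Year 1:
ΣP(Year 1)Q(Year 0) = 11.93×42 + 2.74×178 + 2.16×288 + 17.02×13 = 501.06 + 487.72 + 622.08 + 221.26 = 1832.12
ΣP(Year 0)Q(Year 0) = 10.28×42 + 2.13×178 + 2.40×288 + 20.08×13 = 431.76 + 379.14 + 691.2 + 261.04 = 1763.14
link = 1832.12/1763.14 = 1.039123
Link Year 1→Year 2:
ΣP(Year 2)Q(Year 1) = 15.09×34 + 2.97×169 + 1.74×344 + 18.95×12 = 513.06 + 501.93 + 598.56 + 227.4 = 1840.95
ΣP(Year 1)Q(Year 1) = 11.93×34 + 2.74×169 + 2.16×344 + 17.02×12 = 405.62 + 463.06 + 743.04 + 204.24 = 1815.96
link = 1840.95/1815.96 = 1.013761
Chained index = 100 × 1.039123 × 1.013761 = 105.3423

105.34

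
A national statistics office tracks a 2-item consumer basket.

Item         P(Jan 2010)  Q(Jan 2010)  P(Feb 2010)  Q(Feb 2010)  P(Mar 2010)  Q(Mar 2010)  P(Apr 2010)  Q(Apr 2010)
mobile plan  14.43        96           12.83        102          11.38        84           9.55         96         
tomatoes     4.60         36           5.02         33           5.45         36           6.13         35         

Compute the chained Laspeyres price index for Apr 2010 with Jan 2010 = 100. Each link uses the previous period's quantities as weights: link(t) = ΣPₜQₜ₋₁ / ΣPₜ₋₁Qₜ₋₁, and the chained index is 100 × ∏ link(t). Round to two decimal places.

Link Jan 2010→Feb 2010:
ΣP(Feb 2010)Q(Jan 2010) = 12.83×96 + 5.02×36 = 1231.68 + 180.72 = 1412.4
ΣP(Jan 2010)Q(Jan 2010) = 14.43×96 + 4.60×36 = 1385.28 + 165.6 = 1550.88
link = 1412.4/1550.88 = 0.910709
Link Feb 2010→Mar 2010:
ΣP(Mar 2010)Q(Feb 2010) = 11.38×102 + 5.45×33 = 1160.76 + 179.85 = 1340.61
ΣP(Feb 2010)Q(Feb 2010) = 12.83×102 + 5.02×33 = 1308.66 + 165.66 = 1474.32
link = 1340.61/1474.32 = 0.909307
Link Mar 2010→Apr 2010:
ΣP(Apr 2010)Q(Mar 2010) = 9.55×84 + 6.13×36 = 802.2 + 220.68 = 1022.88
ΣP(Mar 2010)Q(Mar 2010) = 11.38×84 + 5.45×36 = 955.92 + 196.2 = 1152.12
link = 1022.88/1152.12 = 0.887824
Chained index = 100 × 0.910709 × 0.909307 × 0.887824 = 73.5220

73.52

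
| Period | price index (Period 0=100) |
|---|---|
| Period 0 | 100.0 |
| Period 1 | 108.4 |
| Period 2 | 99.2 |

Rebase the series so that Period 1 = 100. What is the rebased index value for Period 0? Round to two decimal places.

92.25

Rebased(Period 0) = 100.0 / 108.4 × 100 = 92.2509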